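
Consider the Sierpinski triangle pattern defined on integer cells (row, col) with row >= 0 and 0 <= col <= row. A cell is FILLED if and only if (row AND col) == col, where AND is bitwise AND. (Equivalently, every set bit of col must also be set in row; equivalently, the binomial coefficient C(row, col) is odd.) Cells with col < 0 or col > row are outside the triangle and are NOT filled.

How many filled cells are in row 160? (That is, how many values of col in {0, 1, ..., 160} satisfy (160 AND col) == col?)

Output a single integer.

160 in binary = 10100000
popcount(160) = number of 1-bits in 10100000 = 2
A col c satisfies (160 AND c) == c iff every set bit of c is also set in 160; each of the 2 set bits of 160 can independently be on or off in c.
count = 2^2 = 4

Answer: 4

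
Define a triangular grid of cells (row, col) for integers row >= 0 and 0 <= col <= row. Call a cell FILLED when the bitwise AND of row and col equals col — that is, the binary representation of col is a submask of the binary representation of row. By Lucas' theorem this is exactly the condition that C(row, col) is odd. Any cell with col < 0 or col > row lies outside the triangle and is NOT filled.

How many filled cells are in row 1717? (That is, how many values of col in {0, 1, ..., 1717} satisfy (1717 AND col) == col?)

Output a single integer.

Answer: 128

Derivation:
1717 in binary = 11010110101
popcount(1717) = number of 1-bits in 11010110101 = 7
A col c satisfies (1717 AND c) == c iff every set bit of c is also set in 1717; each of the 7 set bits of 1717 can independently be on or off in c.
count = 2^7 = 128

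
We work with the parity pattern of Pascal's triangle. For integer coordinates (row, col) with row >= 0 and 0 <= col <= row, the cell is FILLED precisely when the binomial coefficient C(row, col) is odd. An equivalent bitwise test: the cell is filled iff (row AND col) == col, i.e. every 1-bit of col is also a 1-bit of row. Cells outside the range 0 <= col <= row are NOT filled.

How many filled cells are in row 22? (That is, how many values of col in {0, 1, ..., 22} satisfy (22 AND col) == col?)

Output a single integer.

Answer: 8

Derivation:
22 in binary = 10110
popcount(22) = number of 1-bits in 10110 = 3
A col c satisfies (22 AND c) == c iff every set bit of c is also set in 22; each of the 3 set bits of 22 can independently be on or off in c.
count = 2^3 = 8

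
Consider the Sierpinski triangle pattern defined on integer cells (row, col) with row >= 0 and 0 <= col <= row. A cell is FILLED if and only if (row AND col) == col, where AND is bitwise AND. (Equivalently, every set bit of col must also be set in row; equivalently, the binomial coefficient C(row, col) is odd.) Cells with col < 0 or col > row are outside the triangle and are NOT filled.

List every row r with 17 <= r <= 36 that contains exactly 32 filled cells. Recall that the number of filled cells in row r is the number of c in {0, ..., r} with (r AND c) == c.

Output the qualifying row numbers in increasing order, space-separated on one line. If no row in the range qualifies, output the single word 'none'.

Row r has 2^popcount(r) filled cells, so we need popcount(r) = log2(32) = 5.
Scan r = 17..36 and keep those with exactly 5 one-bits:
r=17=10001 popcount=2 -> skip
r=18=10010 popcount=2 -> skip
r=19=10011 popcount=3 -> skip
r=20=10100 popcount=2 -> skip
r=21=10101 popcount=3 -> skip
r=22=10110 popcount=3 -> skip
r=23=10111 popcount=4 -> skip
r=24=11000 popcount=2 -> skip
r=25=11001 popcount=3 -> skip
r=26=11010 popcount=3 -> skip
r=27=11011 popcount=4 -> skip
r=28=11100 popcount=3 -> skip
r=29=11101 popcount=4 -> skip
r=30=11110 popcount=4 -> skip
r=31=11111 popcount=5 -> KEEP
r=32=100000 popcount=1 -> skip
r=33=100001 popcount=2 -> skip
r=34=100010 popcount=2 -> skip
r=35=100011 popcount=3 -> skip
r=36=100100 popcount=2 -> skip
Kept rows: 31

Answer: 31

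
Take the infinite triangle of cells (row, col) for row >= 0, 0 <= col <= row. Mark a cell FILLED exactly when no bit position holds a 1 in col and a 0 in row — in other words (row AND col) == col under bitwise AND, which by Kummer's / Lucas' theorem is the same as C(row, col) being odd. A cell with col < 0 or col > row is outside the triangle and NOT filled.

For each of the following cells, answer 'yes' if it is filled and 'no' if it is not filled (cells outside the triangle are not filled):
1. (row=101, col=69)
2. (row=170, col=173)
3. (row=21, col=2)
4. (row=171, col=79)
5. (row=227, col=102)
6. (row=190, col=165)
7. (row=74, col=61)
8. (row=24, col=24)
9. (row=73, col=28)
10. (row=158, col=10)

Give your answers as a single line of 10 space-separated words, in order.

(101,69): row=0b1100101, col=0b1000101, row AND col = 0b1000101 = 69; 69 == 69 -> filled
(170,173): col outside [0, 170] -> not filled
(21,2): row=0b10101, col=0b10, row AND col = 0b0 = 0; 0 != 2 -> empty
(171,79): row=0b10101011, col=0b1001111, row AND col = 0b1011 = 11; 11 != 79 -> empty
(227,102): row=0b11100011, col=0b1100110, row AND col = 0b1100010 = 98; 98 != 102 -> empty
(190,165): row=0b10111110, col=0b10100101, row AND col = 0b10100100 = 164; 164 != 165 -> empty
(74,61): row=0b1001010, col=0b111101, row AND col = 0b1000 = 8; 8 != 61 -> empty
(24,24): row=0b11000, col=0b11000, row AND col = 0b11000 = 24; 24 == 24 -> filled
(73,28): row=0b1001001, col=0b11100, row AND col = 0b1000 = 8; 8 != 28 -> empty
(158,10): row=0b10011110, col=0b1010, row AND col = 0b1010 = 10; 10 == 10 -> filled

Answer: yes no no no no no no yes no yes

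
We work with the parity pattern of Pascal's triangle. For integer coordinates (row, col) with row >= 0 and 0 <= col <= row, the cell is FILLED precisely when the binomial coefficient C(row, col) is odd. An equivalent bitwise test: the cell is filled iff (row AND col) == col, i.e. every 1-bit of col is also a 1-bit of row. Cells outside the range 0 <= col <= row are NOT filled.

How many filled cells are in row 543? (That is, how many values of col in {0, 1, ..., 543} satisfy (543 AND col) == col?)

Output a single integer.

543 in binary = 1000011111
popcount(543) = number of 1-bits in 1000011111 = 6
A col c satisfies (543 AND c) == c iff every set bit of c is also set in 543; each of the 6 set bits of 543 can independently be on or off in c.
count = 2^6 = 64

Answer: 64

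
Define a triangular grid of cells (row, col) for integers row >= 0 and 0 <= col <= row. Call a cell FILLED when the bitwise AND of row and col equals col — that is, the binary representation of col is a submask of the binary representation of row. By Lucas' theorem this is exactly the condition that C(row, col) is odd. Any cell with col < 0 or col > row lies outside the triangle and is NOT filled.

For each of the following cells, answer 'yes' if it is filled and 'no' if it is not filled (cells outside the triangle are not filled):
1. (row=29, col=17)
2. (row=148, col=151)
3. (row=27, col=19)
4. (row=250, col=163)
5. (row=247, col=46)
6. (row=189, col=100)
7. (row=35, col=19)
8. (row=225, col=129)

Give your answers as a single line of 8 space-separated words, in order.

(29,17): row=0b11101, col=0b10001, row AND col = 0b10001 = 17; 17 == 17 -> filled
(148,151): col outside [0, 148] -> not filled
(27,19): row=0b11011, col=0b10011, row AND col = 0b10011 = 19; 19 == 19 -> filled
(250,163): row=0b11111010, col=0b10100011, row AND col = 0b10100010 = 162; 162 != 163 -> empty
(247,46): row=0b11110111, col=0b101110, row AND col = 0b100110 = 38; 38 != 46 -> empty
(189,100): row=0b10111101, col=0b1100100, row AND col = 0b100100 = 36; 36 != 100 -> empty
(35,19): row=0b100011, col=0b10011, row AND col = 0b11 = 3; 3 != 19 -> empty
(225,129): row=0b11100001, col=0b10000001, row AND col = 0b10000001 = 129; 129 == 129 -> filled

Answer: yes no yes no no no no yes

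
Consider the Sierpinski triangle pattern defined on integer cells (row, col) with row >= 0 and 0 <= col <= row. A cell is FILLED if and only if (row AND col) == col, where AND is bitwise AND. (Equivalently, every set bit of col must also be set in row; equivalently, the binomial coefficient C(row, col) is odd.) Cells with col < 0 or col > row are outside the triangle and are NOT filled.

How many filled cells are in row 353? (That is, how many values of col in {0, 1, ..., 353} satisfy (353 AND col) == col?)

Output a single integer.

353 in binary = 101100001
popcount(353) = number of 1-bits in 101100001 = 4
A col c satisfies (353 AND c) == c iff every set bit of c is also set in 353; each of the 4 set bits of 353 can independently be on or off in c.
count = 2^4 = 16

Answer: 16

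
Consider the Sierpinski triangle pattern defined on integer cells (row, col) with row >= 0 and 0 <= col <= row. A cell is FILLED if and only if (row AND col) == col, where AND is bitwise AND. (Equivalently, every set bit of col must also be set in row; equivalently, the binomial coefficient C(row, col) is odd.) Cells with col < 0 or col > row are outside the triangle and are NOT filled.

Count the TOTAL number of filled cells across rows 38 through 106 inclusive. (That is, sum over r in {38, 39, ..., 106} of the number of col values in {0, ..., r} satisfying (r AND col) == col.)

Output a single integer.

r38=100110 pc3: +8 =8
r39=100111 pc4: +16 =24
r40=101000 pc2: +4 =28
r41=101001 pc3: +8 =36
r42=101010 pc3: +8 =44
r43=101011 pc4: +16 =60
r44=101100 pc3: +8 =68
r45=101101 pc4: +16 =84
r46=101110 pc4: +16 =100
r47=101111 pc5: +32 =132
r48=110000 pc2: +4 =136
r49=110001 pc3: +8 =144
r50=110010 pc3: +8 =152
r51=110011 pc4: +16 =168
r52=110100 pc3: +8 =176
r53=110101 pc4: +16 =192
r54=110110 pc4: +16 =208
r55=110111 pc5: +32 =240
r56=111000 pc3: +8 =248
r57=111001 pc4: +16 =264
r58=111010 pc4: +16 =280
r59=111011 pc5: +32 =312
r60=111100 pc4: +16 =328
r61=111101 pc5: +32 =360
r62=111110 pc5: +32 =392
r63=111111 pc6: +64 =456
r64=1000000 pc1: +2 =458
r65=1000001 pc2: +4 =462
r66=1000010 pc2: +4 =466
r67=1000011 pc3: +8 =474
r68=1000100 pc2: +4 =478
r69=1000101 pc3: +8 =486
r70=1000110 pc3: +8 =494
r71=1000111 pc4: +16 =510
r72=1001000 pc2: +4 =514
r73=1001001 pc3: +8 =522
r74=1001010 pc3: +8 =530
r75=1001011 pc4: +16 =546
r76=1001100 pc3: +8 =554
r77=1001101 pc4: +16 =570
r78=1001110 pc4: +16 =586
r79=1001111 pc5: +32 =618
r80=1010000 pc2: +4 =622
r81=1010001 pc3: +8 =630
r82=1010010 pc3: +8 =638
r83=1010011 pc4: +16 =654
r84=1010100 pc3: +8 =662
r85=1010101 pc4: +16 =678
r86=1010110 pc4: +16 =694
r87=1010111 pc5: +32 =726
r88=1011000 pc3: +8 =734
r89=1011001 pc4: +16 =750
r90=1011010 pc4: +16 =766
r91=1011011 pc5: +32 =798
r92=1011100 pc4: +16 =814
r93=1011101 pc5: +32 =846
r94=1011110 pc5: +32 =878
r95=1011111 pc6: +64 =942
r96=1100000 pc2: +4 =946
r97=1100001 pc3: +8 =954
r98=1100010 pc3: +8 =962
r99=1100011 pc4: +16 =978
r100=1100100 pc3: +8 =986
r101=1100101 pc4: +16 =1002
r102=1100110 pc4: +16 =1018
r103=1100111 pc5: +32 =1050
r104=1101000 pc3: +8 =1058
r105=1101001 pc4: +16 =1074
r106=1101010 pc4: +16 =1090

Answer: 1090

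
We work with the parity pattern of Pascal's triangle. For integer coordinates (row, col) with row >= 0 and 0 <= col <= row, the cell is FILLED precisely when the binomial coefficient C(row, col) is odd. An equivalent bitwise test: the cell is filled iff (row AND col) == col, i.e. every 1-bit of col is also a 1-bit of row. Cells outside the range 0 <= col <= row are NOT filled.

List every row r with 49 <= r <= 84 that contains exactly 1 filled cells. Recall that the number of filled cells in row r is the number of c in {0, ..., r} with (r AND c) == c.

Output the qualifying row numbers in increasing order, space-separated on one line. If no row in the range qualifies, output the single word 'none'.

Answer: none

Derivation:
Row r has 2^popcount(r) filled cells, so we need popcount(r) = log2(1) = 0.
Scan r = 49..84 and keep those with exactly 0 one-bits:
r=49=110001 popcount=3 -> skip
r=50=110010 popcount=3 -> skip
r=51=110011 popcount=4 -> skip
r=52=110100 popcount=3 -> skip
r=53=110101 popcount=4 -> skip
r=54=110110 popcount=4 -> skip
r=55=110111 popcount=5 -> skip
r=56=111000 popcount=3 -> skip
r=57=111001 popcount=4 -> skip
r=58=111010 popcount=4 -> skip
r=59=111011 popcount=5 -> skip
r=60=111100 popcount=4 -> skip
r=61=111101 popcount=5 -> skip
r=62=111110 popcount=5 -> skip
r=63=111111 popcount=6 -> skip
r=64=1000000 popcount=1 -> skip
r=65=1000001 popcount=2 -> skip
r=66=1000010 popcount=2 -> skip
r=67=1000011 popcount=3 -> skip
r=68=1000100 popcount=2 -> skip
r=69=1000101 popcount=3 -> skip
r=70=1000110 popcount=3 -> skip
r=71=1000111 popcount=4 -> skip
r=72=1001000 popcount=2 -> skip
r=73=1001001 popcount=3 -> skip
r=74=1001010 popcount=3 -> skip
r=75=1001011 popcount=4 -> skip
r=76=1001100 popcount=3 -> skip
r=77=1001101 popcount=4 -> skip
r=78=1001110 popcount=4 -> skip
r=79=1001111 popcount=5 -> skip
r=80=1010000 popcount=2 -> skip
r=81=1010001 popcount=3 -> skip
r=82=1010010 popcount=3 -> skip
r=83=1010011 popcount=4 -> skip
r=84=1010100 popcount=3 -> skip
Kept rows: none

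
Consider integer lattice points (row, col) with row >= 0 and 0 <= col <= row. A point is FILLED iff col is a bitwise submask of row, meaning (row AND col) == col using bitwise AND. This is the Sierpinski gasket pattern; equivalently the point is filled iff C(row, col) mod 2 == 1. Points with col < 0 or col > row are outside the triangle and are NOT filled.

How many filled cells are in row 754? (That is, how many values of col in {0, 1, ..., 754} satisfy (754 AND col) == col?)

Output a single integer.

754 in binary = 1011110010
popcount(754) = number of 1-bits in 1011110010 = 6
A col c satisfies (754 AND c) == c iff every set bit of c is also set in 754; each of the 6 set bits of 754 can independently be on or off in c.
count = 2^6 = 64

Answer: 64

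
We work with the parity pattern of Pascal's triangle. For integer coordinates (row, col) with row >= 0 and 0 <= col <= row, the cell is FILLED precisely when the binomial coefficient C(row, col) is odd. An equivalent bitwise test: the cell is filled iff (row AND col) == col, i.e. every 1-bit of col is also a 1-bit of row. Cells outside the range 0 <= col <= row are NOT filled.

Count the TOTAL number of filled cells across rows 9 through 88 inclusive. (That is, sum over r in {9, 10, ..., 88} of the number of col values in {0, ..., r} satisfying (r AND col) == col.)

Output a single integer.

r9=1001 pc2: +4 =4
r10=1010 pc2: +4 =8
r11=1011 pc3: +8 =16
r12=1100 pc2: +4 =20
r13=1101 pc3: +8 =28
r14=1110 pc3: +8 =36
r15=1111 pc4: +16 =52
r16=10000 pc1: +2 =54
r17=10001 pc2: +4 =58
r18=10010 pc2: +4 =62
r19=10011 pc3: +8 =70
r20=10100 pc2: +4 =74
r21=10101 pc3: +8 =82
r22=10110 pc3: +8 =90
r23=10111 pc4: +16 =106
r24=11000 pc2: +4 =110
r25=11001 pc3: +8 =118
r26=11010 pc3: +8 =126
r27=11011 pc4: +16 =142
r28=11100 pc3: +8 =150
r29=11101 pc4: +16 =166
r30=11110 pc4: +16 =182
r31=11111 pc5: +32 =214
r32=100000 pc1: +2 =216
r33=100001 pc2: +4 =220
r34=100010 pc2: +4 =224
r35=100011 pc3: +8 =232
r36=100100 pc2: +4 =236
r37=100101 pc3: +8 =244
r38=100110 pc3: +8 =252
r39=100111 pc4: +16 =268
r40=101000 pc2: +4 =272
r41=101001 pc3: +8 =280
r42=101010 pc3: +8 =288
r43=101011 pc4: +16 =304
r44=101100 pc3: +8 =312
r45=101101 pc4: +16 =328
r46=101110 pc4: +16 =344
r47=101111 pc5: +32 =376
r48=110000 pc2: +4 =380
r49=110001 pc3: +8 =388
r50=110010 pc3: +8 =396
r51=110011 pc4: +16 =412
r52=110100 pc3: +8 =420
r53=110101 pc4: +16 =436
r54=110110 pc4: +16 =452
r55=110111 pc5: +32 =484
r56=111000 pc3: +8 =492
r57=111001 pc4: +16 =508
r58=111010 pc4: +16 =524
r59=111011 pc5: +32 =556
r60=111100 pc4: +16 =572
r61=111101 pc5: +32 =604
r62=111110 pc5: +32 =636
r63=111111 pc6: +64 =700
r64=1000000 pc1: +2 =702
r65=1000001 pc2: +4 =706
r66=1000010 pc2: +4 =710
r67=1000011 pc3: +8 =718
r68=1000100 pc2: +4 =722
r69=1000101 pc3: +8 =730
r70=1000110 pc3: +8 =738
r71=1000111 pc4: +16 =754
r72=1001000 pc2: +4 =758
r73=1001001 pc3: +8 =766
r74=1001010 pc3: +8 =774
r75=1001011 pc4: +16 =790
r76=1001100 pc3: +8 =798
r77=1001101 pc4: +16 =814
r78=1001110 pc4: +16 =830
r79=1001111 pc5: +32 =862
r80=1010000 pc2: +4 =866
r81=1010001 pc3: +8 =874
r82=1010010 pc3: +8 =882
r83=1010011 pc4: +16 =898
r84=1010100 pc3: +8 =906
r85=1010101 pc4: +16 =922
r86=1010110 pc4: +16 =938
r87=1010111 pc5: +32 =970
r88=1011000 pc3: +8 =978

Answer: 978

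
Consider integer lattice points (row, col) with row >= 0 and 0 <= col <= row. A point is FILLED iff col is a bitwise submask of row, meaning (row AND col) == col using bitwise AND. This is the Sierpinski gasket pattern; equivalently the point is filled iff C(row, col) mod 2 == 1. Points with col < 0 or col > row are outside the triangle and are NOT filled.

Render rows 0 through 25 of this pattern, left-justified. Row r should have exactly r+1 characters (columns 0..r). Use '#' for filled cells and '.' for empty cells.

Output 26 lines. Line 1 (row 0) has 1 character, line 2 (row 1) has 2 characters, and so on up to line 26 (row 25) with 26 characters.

Answer: #
##
#.#
####
#...#
##..##
#.#.#.#
########
#.......#
##......##
#.#.....#.#
####....####
#...#...#...#
##..##..##..##
#.#.#.#.#.#.#.#
################
#...............#
##..............##
#.#.............#.#
####............####
#...#...........#...#
##..##..........##..##
#.#.#.#.........#.#.#.#
########........########
#.......#.......#.......#
##......##......##......##

Derivation:
r0=0: #
r1=1: ##
r2=10: #.#
r3=11: ####
r4=100: #...#
r5=101: ##..##
r6=110: #.#.#.#
r7=111: ########
r8=1000: #.......#
r9=1001: ##......##
r10=1010: #.#.....#.#
r11=1011: ####....####
r12=1100: #...#...#...#
r13=1101: ##..##..##..##
r14=1110: #.#.#.#.#.#.#.#
r15=1111: ################
r16=10000: #...............#
r17=10001: ##..............##
r18=10010: #.#.............#.#
r19=10011: ####............####
r20=10100: #...#...........#...#
r21=10101: ##..##..........##..##
r22=10110: #.#.#.#.........#.#.#.#
r23=10111: ########........########
r24=11000: #.......#.......#.......#
r25=11001: ##......##......##......##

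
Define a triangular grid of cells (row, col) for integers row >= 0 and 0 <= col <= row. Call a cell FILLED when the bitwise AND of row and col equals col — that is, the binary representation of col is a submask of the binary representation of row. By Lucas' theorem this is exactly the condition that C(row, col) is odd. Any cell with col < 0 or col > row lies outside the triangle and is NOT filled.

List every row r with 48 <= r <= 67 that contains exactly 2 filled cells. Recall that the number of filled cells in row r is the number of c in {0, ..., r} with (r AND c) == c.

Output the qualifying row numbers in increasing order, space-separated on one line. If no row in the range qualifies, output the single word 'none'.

Answer: 64

Derivation:
Row r has 2^popcount(r) filled cells, so we need popcount(r) = log2(2) = 1.
Scan r = 48..67 and keep those with exactly 1 one-bits:
r=48=110000 popcount=2 -> skip
r=49=110001 popcount=3 -> skip
r=50=110010 popcount=3 -> skip
r=51=110011 popcount=4 -> skip
r=52=110100 popcount=3 -> skip
r=53=110101 popcount=4 -> skip
r=54=110110 popcount=4 -> skip
r=55=110111 popcount=5 -> skip
r=56=111000 popcount=3 -> skip
r=57=111001 popcount=4 -> skip
r=58=111010 popcount=4 -> skip
r=59=111011 popcount=5 -> skip
r=60=111100 popcount=4 -> skip
r=61=111101 popcount=5 -> skip
r=62=111110 popcount=5 -> skip
r=63=111111 popcount=6 -> skip
r=64=1000000 popcount=1 -> KEEP
r=65=1000001 popcount=2 -> skip
r=66=1000010 popcount=2 -> skip
r=67=1000011 popcount=3 -> skip
Kept rows: 64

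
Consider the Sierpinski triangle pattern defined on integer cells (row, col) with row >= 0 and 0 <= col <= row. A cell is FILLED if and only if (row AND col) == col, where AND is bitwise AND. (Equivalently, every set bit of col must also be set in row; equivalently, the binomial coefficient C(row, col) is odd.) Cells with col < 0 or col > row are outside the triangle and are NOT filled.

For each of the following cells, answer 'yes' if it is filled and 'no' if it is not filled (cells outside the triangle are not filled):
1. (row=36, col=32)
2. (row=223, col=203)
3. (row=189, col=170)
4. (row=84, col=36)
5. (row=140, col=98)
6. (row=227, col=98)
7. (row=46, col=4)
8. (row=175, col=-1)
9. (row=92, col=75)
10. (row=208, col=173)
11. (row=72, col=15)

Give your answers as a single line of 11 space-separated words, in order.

Answer: yes yes no no no yes yes no no no no

Derivation:
(36,32): row=0b100100, col=0b100000, row AND col = 0b100000 = 32; 32 == 32 -> filled
(223,203): row=0b11011111, col=0b11001011, row AND col = 0b11001011 = 203; 203 == 203 -> filled
(189,170): row=0b10111101, col=0b10101010, row AND col = 0b10101000 = 168; 168 != 170 -> empty
(84,36): row=0b1010100, col=0b100100, row AND col = 0b100 = 4; 4 != 36 -> empty
(140,98): row=0b10001100, col=0b1100010, row AND col = 0b0 = 0; 0 != 98 -> empty
(227,98): row=0b11100011, col=0b1100010, row AND col = 0b1100010 = 98; 98 == 98 -> filled
(46,4): row=0b101110, col=0b100, row AND col = 0b100 = 4; 4 == 4 -> filled
(175,-1): col outside [0, 175] -> not filled
(92,75): row=0b1011100, col=0b1001011, row AND col = 0b1001000 = 72; 72 != 75 -> empty
(208,173): row=0b11010000, col=0b10101101, row AND col = 0b10000000 = 128; 128 != 173 -> empty
(72,15): row=0b1001000, col=0b1111, row AND col = 0b1000 = 8; 8 != 15 -> empty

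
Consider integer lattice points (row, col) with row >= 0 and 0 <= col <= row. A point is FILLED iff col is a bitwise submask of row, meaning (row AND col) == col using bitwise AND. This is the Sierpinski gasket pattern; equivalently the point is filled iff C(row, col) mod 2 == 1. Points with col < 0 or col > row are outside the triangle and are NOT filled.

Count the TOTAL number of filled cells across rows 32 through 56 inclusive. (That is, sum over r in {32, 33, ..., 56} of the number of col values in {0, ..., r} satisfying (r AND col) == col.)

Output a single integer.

Answer: 278

Derivation:
r32=100000 pc1: +2 =2
r33=100001 pc2: +4 =6
r34=100010 pc2: +4 =10
r35=100011 pc3: +8 =18
r36=100100 pc2: +4 =22
r37=100101 pc3: +8 =30
r38=100110 pc3: +8 =38
r39=100111 pc4: +16 =54
r40=101000 pc2: +4 =58
r41=101001 pc3: +8 =66
r42=101010 pc3: +8 =74
r43=101011 pc4: +16 =90
r44=101100 pc3: +8 =98
r45=101101 pc4: +16 =114
r46=101110 pc4: +16 =130
r47=101111 pc5: +32 =162
r48=110000 pc2: +4 =166
r49=110001 pc3: +8 =174
r50=110010 pc3: +8 =182
r51=110011 pc4: +16 =198
r52=110100 pc3: +8 =206
r53=110101 pc4: +16 =222
r54=110110 pc4: +16 =238
r55=110111 pc5: +32 =270
r56=111000 pc3: +8 =278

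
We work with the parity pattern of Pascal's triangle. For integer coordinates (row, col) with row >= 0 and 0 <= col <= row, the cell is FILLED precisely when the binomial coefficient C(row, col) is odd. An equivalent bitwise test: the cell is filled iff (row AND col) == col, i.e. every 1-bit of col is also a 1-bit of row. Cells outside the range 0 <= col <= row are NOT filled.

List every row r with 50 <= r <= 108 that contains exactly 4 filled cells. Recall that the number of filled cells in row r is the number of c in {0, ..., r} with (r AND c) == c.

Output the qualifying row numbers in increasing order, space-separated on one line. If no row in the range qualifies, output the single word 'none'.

Answer: 65 66 68 72 80 96

Derivation:
Row r has 2^popcount(r) filled cells, so we need popcount(r) = log2(4) = 2.
Scan r = 50..108 and keep those with exactly 2 one-bits:
r=50=110010 popcount=3 -> skip
r=51=110011 popcount=4 -> skip
r=52=110100 popcount=3 -> skip
r=53=110101 popcount=4 -> skip
r=54=110110 popcount=4 -> skip
r=55=110111 popcount=5 -> skip
r=56=111000 popcount=3 -> skip
r=57=111001 popcount=4 -> skip
r=58=111010 popcount=4 -> skip
r=59=111011 popcount=5 -> skip
r=60=111100 popcount=4 -> skip
r=61=111101 popcount=5 -> skip
r=62=111110 popcount=5 -> skip
r=63=111111 popcount=6 -> skip
r=64=1000000 popcount=1 -> skip
r=65=1000001 popcount=2 -> KEEP
r=66=1000010 popcount=2 -> KEEP
r=67=1000011 popcount=3 -> skip
r=68=1000100 popcount=2 -> KEEP
r=69=1000101 popcount=3 -> skip
r=70=1000110 popcount=3 -> skip
r=71=1000111 popcount=4 -> skip
r=72=1001000 popcount=2 -> KEEP
r=73=1001001 popcount=3 -> skip
r=74=1001010 popcount=3 -> skip
r=75=1001011 popcount=4 -> skip
r=76=1001100 popcount=3 -> skip
r=77=1001101 popcount=4 -> skip
r=78=1001110 popcount=4 -> skip
r=79=1001111 popcount=5 -> skip
r=80=1010000 popcount=2 -> KEEP
r=81=1010001 popcount=3 -> skip
r=82=1010010 popcount=3 -> skip
r=83=1010011 popcount=4 -> skip
r=84=1010100 popcount=3 -> skip
r=85=1010101 popcount=4 -> skip
r=86=1010110 popcount=4 -> skip
r=87=1010111 popcount=5 -> skip
r=88=1011000 popcount=3 -> skip
r=89=1011001 popcount=4 -> skip
r=90=1011010 popcount=4 -> skip
r=91=1011011 popcount=5 -> skip
r=92=1011100 popcount=4 -> skip
r=93=1011101 popcount=5 -> skip
r=94=1011110 popcount=5 -> skip
r=95=1011111 popcount=6 -> skip
r=96=1100000 popcount=2 -> KEEP
r=97=1100001 popcount=3 -> skip
r=98=1100010 popcount=3 -> skip
r=99=1100011 popcount=4 -> skip
r=100=1100100 popcount=3 -> skip
r=101=1100101 popcount=4 -> skip
r=102=1100110 popcount=4 -> skip
r=103=1100111 popcount=5 -> skip
r=104=1101000 popcount=3 -> skip
r=105=1101001 popcount=4 -> skip
r=106=1101010 popcount=4 -> skip
r=107=1101011 popcount=5 -> skip
r=108=1101100 popcount=4 -> skip
Kept rows: 65 66 68 72 80 96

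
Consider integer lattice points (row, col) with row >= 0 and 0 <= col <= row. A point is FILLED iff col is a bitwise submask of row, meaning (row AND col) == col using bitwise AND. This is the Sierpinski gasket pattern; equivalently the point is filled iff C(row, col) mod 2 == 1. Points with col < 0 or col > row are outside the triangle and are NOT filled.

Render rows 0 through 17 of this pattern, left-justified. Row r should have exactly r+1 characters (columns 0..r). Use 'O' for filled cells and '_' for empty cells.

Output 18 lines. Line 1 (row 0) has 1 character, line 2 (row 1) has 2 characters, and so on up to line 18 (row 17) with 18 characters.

r0=0: O
r1=1: OO
r2=10: O_O
r3=11: OOOO
r4=100: O___O
r5=101: OO__OO
r6=110: O_O_O_O
r7=111: OOOOOOOO
r8=1000: O_______O
r9=1001: OO______OO
r10=1010: O_O_____O_O
r11=1011: OOOO____OOOO
r12=1100: O___O___O___O
r13=1101: OO__OO__OO__OO
r14=1110: O_O_O_O_O_O_O_O
r15=1111: OOOOOOOOOOOOOOOO
r16=10000: O_______________O
r17=10001: OO______________OO

Answer: O
OO
O_O
OOOO
O___O
OO__OO
O_O_O_O
OOOOOOOO
O_______O
OO______OO
O_O_____O_O
OOOO____OOOO
O___O___O___O
OO__OO__OO__OO
O_O_O_O_O_O_O_O
OOOOOOOOOOOOOOOO
O_______________O
OO______________OO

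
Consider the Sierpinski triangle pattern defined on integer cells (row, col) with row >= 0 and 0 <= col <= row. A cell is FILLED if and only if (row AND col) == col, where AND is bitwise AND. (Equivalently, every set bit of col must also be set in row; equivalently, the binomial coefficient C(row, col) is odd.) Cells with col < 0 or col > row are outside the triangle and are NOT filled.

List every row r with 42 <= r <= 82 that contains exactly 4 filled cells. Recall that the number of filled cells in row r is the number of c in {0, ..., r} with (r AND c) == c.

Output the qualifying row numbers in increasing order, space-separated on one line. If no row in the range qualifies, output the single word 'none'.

Answer: 48 65 66 68 72 80

Derivation:
Row r has 2^popcount(r) filled cells, so we need popcount(r) = log2(4) = 2.
Scan r = 42..82 and keep those with exactly 2 one-bits:
r=42=101010 popcount=3 -> skip
r=43=101011 popcount=4 -> skip
r=44=101100 popcount=3 -> skip
r=45=101101 popcount=4 -> skip
r=46=101110 popcount=4 -> skip
r=47=101111 popcount=5 -> skip
r=48=110000 popcount=2 -> KEEP
r=49=110001 popcount=3 -> skip
r=50=110010 popcount=3 -> skip
r=51=110011 popcount=4 -> skip
r=52=110100 popcount=3 -> skip
r=53=110101 popcount=4 -> skip
r=54=110110 popcount=4 -> skip
r=55=110111 popcount=5 -> skip
r=56=111000 popcount=3 -> skip
r=57=111001 popcount=4 -> skip
r=58=111010 popcount=4 -> skip
r=59=111011 popcount=5 -> skip
r=60=111100 popcount=4 -> skip
r=61=111101 popcount=5 -> skip
r=62=111110 popcount=5 -> skip
r=63=111111 popcount=6 -> skip
r=64=1000000 popcount=1 -> skip
r=65=1000001 popcount=2 -> KEEP
r=66=1000010 popcount=2 -> KEEP
r=67=1000011 popcount=3 -> skip
r=68=1000100 popcount=2 -> KEEP
r=69=1000101 popcount=3 -> skip
r=70=1000110 popcount=3 -> skip
r=71=1000111 popcount=4 -> skip
r=72=1001000 popcount=2 -> KEEP
r=73=1001001 popcount=3 -> skip
r=74=1001010 popcount=3 -> skip
r=75=1001011 popcount=4 -> skip
r=76=1001100 popcount=3 -> skip
r=77=1001101 popcount=4 -> skip
r=78=1001110 popcount=4 -> skip
r=79=1001111 popcount=5 -> skip
r=80=1010000 popcount=2 -> KEEP
r=81=1010001 popcount=3 -> skip
r=82=1010010 popcount=3 -> skip
Kept rows: 48 65 66 68 72 80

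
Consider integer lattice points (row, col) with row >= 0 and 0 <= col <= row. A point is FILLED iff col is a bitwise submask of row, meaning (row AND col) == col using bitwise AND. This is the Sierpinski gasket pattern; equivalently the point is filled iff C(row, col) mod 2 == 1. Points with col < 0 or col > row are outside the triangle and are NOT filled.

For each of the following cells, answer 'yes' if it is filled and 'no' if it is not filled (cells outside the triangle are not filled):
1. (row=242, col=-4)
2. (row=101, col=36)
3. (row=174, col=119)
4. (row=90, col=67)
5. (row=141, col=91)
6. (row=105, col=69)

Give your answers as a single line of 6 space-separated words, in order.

Answer: no yes no no no no

Derivation:
(242,-4): col outside [0, 242] -> not filled
(101,36): row=0b1100101, col=0b100100, row AND col = 0b100100 = 36; 36 == 36 -> filled
(174,119): row=0b10101110, col=0b1110111, row AND col = 0b100110 = 38; 38 != 119 -> empty
(90,67): row=0b1011010, col=0b1000011, row AND col = 0b1000010 = 66; 66 != 67 -> empty
(141,91): row=0b10001101, col=0b1011011, row AND col = 0b1001 = 9; 9 != 91 -> empty
(105,69): row=0b1101001, col=0b1000101, row AND col = 0b1000001 = 65; 65 != 69 -> empty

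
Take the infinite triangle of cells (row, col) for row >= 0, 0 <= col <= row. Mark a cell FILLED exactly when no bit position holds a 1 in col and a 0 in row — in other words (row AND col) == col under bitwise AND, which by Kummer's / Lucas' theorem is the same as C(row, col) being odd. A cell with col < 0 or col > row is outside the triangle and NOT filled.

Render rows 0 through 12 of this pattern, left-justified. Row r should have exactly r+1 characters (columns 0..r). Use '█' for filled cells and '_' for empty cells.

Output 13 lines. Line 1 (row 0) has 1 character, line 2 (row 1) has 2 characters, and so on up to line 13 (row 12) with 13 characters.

Answer: █
██
█_█
████
█___█
██__██
█_█_█_█
████████
█_______█
██______██
█_█_____█_█
████____████
█___█___█___█

Derivation:
r0=0: █
r1=1: ██
r2=10: █_█
r3=11: ████
r4=100: █___█
r5=101: ██__██
r6=110: █_█_█_█
r7=111: ████████
r8=1000: █_______█
r9=1001: ██______██
r10=1010: █_█_____█_█
r11=1011: ████____████
r12=1100: █___█___█___█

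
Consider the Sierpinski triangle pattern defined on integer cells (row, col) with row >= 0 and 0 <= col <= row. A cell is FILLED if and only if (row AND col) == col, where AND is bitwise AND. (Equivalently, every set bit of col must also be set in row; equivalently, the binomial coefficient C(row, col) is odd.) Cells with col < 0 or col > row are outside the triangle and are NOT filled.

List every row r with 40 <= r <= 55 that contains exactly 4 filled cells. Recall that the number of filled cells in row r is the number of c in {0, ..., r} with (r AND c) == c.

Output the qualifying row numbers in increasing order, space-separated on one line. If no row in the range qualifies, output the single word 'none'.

Row r has 2^popcount(r) filled cells, so we need popcount(r) = log2(4) = 2.
Scan r = 40..55 and keep those with exactly 2 one-bits:
r=40=101000 popcount=2 -> KEEP
r=41=101001 popcount=3 -> skip
r=42=101010 popcount=3 -> skip
r=43=101011 popcount=4 -> skip
r=44=101100 popcount=3 -> skip
r=45=101101 popcount=4 -> skip
r=46=101110 popcount=4 -> skip
r=47=101111 popcount=5 -> skip
r=48=110000 popcount=2 -> KEEP
r=49=110001 popcount=3 -> skip
r=50=110010 popcount=3 -> skip
r=51=110011 popcount=4 -> skip
r=52=110100 popcount=3 -> skip
r=53=110101 popcount=4 -> skip
r=54=110110 popcount=4 -> skip
r=55=110111 popcount=5 -> skip
Kept rows: 40 48

Answer: 40 48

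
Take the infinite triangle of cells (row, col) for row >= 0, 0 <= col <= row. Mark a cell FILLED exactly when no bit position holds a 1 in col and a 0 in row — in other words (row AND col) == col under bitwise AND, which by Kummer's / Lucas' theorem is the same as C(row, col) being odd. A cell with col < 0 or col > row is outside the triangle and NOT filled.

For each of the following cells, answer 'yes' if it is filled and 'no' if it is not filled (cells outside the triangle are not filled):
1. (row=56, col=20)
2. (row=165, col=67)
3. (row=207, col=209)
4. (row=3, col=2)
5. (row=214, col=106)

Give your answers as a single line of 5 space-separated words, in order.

Answer: no no no yes no

Derivation:
(56,20): row=0b111000, col=0b10100, row AND col = 0b10000 = 16; 16 != 20 -> empty
(165,67): row=0b10100101, col=0b1000011, row AND col = 0b1 = 1; 1 != 67 -> empty
(207,209): col outside [0, 207] -> not filled
(3,2): row=0b11, col=0b10, row AND col = 0b10 = 2; 2 == 2 -> filled
(214,106): row=0b11010110, col=0b1101010, row AND col = 0b1000010 = 66; 66 != 106 -> empty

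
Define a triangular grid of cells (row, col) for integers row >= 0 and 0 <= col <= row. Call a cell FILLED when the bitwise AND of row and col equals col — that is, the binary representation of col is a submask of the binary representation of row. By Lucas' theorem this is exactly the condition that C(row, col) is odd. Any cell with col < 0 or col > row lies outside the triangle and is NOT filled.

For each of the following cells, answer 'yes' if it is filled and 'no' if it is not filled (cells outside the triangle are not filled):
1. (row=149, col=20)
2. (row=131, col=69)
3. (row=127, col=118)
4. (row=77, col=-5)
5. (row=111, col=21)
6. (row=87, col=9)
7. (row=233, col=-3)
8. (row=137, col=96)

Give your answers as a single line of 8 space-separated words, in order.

(149,20): row=0b10010101, col=0b10100, row AND col = 0b10100 = 20; 20 == 20 -> filled
(131,69): row=0b10000011, col=0b1000101, row AND col = 0b1 = 1; 1 != 69 -> empty
(127,118): row=0b1111111, col=0b1110110, row AND col = 0b1110110 = 118; 118 == 118 -> filled
(77,-5): col outside [0, 77] -> not filled
(111,21): row=0b1101111, col=0b10101, row AND col = 0b101 = 5; 5 != 21 -> empty
(87,9): row=0b1010111, col=0b1001, row AND col = 0b1 = 1; 1 != 9 -> empty
(233,-3): col outside [0, 233] -> not filled
(137,96): row=0b10001001, col=0b1100000, row AND col = 0b0 = 0; 0 != 96 -> empty

Answer: yes no yes no no no no no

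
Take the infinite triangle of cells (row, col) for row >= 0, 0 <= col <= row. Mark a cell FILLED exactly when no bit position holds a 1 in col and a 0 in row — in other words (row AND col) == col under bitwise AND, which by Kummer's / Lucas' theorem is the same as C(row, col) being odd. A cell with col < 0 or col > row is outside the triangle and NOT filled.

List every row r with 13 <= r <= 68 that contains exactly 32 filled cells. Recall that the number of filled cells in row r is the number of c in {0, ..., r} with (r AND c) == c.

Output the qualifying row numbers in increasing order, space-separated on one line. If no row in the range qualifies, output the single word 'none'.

Answer: 31 47 55 59 61 62

Derivation:
Row r has 2^popcount(r) filled cells, so we need popcount(r) = log2(32) = 5.
Scan r = 13..68 and keep those with exactly 5 one-bits:
r=13=1101 popcount=3 -> skip
r=14=1110 popcount=3 -> skip
r=15=1111 popcount=4 -> skip
r=16=10000 popcount=1 -> skip
r=17=10001 popcount=2 -> skip
r=18=10010 popcount=2 -> skip
r=19=10011 popcount=3 -> skip
r=20=10100 popcount=2 -> skip
r=21=10101 popcount=3 -> skip
r=22=10110 popcount=3 -> skip
r=23=10111 popcount=4 -> skip
r=24=11000 popcount=2 -> skip
r=25=11001 popcount=3 -> skip
r=26=11010 popcount=3 -> skip
r=27=11011 popcount=4 -> skip
r=28=11100 popcount=3 -> skip
r=29=11101 popcount=4 -> skip
r=30=11110 popcount=4 -> skip
r=31=11111 popcount=5 -> KEEP
r=32=100000 popcount=1 -> skip
r=33=100001 popcount=2 -> skip
r=34=100010 popcount=2 -> skip
r=35=100011 popcount=3 -> skip
r=36=100100 popcount=2 -> skip
r=37=100101 popcount=3 -> skip
r=38=100110 popcount=3 -> skip
r=39=100111 popcount=4 -> skip
r=40=101000 popcount=2 -> skip
r=41=101001 popcount=3 -> skip
r=42=101010 popcount=3 -> skip
r=43=101011 popcount=4 -> skip
r=44=101100 popcount=3 -> skip
r=45=101101 popcount=4 -> skip
r=46=101110 popcount=4 -> skip
r=47=101111 popcount=5 -> KEEP
r=48=110000 popcount=2 -> skip
r=49=110001 popcount=3 -> skip
r=50=110010 popcount=3 -> skip
r=51=110011 popcount=4 -> skip
r=52=110100 popcount=3 -> skip
r=53=110101 popcount=4 -> skip
r=54=110110 popcount=4 -> skip
r=55=110111 popcount=5 -> KEEP
r=56=111000 popcount=3 -> skip
r=57=111001 popcount=4 -> skip
r=58=111010 popcount=4 -> skip
r=59=111011 popcount=5 -> KEEP
r=60=111100 popcount=4 -> skip
r=61=111101 popcount=5 -> KEEP
r=62=111110 popcount=5 -> KEEP
r=63=111111 popcount=6 -> skip
r=64=1000000 popcount=1 -> skip
r=65=1000001 popcount=2 -> skip
r=66=1000010 popcount=2 -> skip
r=67=1000011 popcount=3 -> skip
r=68=1000100 popcount=2 -> skip
Kept rows: 31 47 55 59 61 62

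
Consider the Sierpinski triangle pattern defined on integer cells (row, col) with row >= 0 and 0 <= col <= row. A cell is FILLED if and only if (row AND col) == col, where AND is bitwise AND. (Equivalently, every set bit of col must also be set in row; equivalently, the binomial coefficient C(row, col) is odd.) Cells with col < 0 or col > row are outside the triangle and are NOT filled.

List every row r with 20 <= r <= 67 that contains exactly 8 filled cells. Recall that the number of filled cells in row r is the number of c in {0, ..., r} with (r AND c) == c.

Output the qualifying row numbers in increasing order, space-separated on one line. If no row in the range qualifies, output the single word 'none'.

Answer: 21 22 25 26 28 35 37 38 41 42 44 49 50 52 56 67

Derivation:
Row r has 2^popcount(r) filled cells, so we need popcount(r) = log2(8) = 3.
Scan r = 20..67 and keep those with exactly 3 one-bits:
r=20=10100 popcount=2 -> skip
r=21=10101 popcount=3 -> KEEP
r=22=10110 popcount=3 -> KEEP
r=23=10111 popcount=4 -> skip
r=24=11000 popcount=2 -> skip
r=25=11001 popcount=3 -> KEEP
r=26=11010 popcount=3 -> KEEP
r=27=11011 popcount=4 -> skip
r=28=11100 popcount=3 -> KEEP
r=29=11101 popcount=4 -> skip
r=30=11110 popcount=4 -> skip
r=31=11111 popcount=5 -> skip
r=32=100000 popcount=1 -> skip
r=33=100001 popcount=2 -> skip
r=34=100010 popcount=2 -> skip
r=35=100011 popcount=3 -> KEEP
r=36=100100 popcount=2 -> skip
r=37=100101 popcount=3 -> KEEP
r=38=100110 popcount=3 -> KEEP
r=39=100111 popcount=4 -> skip
r=40=101000 popcount=2 -> skip
r=41=101001 popcount=3 -> KEEP
r=42=101010 popcount=3 -> KEEP
r=43=101011 popcount=4 -> skip
r=44=101100 popcount=3 -> KEEP
r=45=101101 popcount=4 -> skip
r=46=101110 popcount=4 -> skip
r=47=101111 popcount=5 -> skip
r=48=110000 popcount=2 -> skip
r=49=110001 popcount=3 -> KEEP
r=50=110010 popcount=3 -> KEEP
r=51=110011 popcount=4 -> skip
r=52=110100 popcount=3 -> KEEP
r=53=110101 popcount=4 -> skip
r=54=110110 popcount=4 -> skip
r=55=110111 popcount=5 -> skip
r=56=111000 popcount=3 -> KEEP
r=57=111001 popcount=4 -> skip
r=58=111010 popcount=4 -> skip
r=59=111011 popcount=5 -> skip
r=60=111100 popcount=4 -> skip
r=61=111101 popcount=5 -> skip
r=62=111110 popcount=5 -> skip
r=63=111111 popcount=6 -> skip
r=64=1000000 popcount=1 -> skip
r=65=1000001 popcount=2 -> skip
r=66=1000010 popcount=2 -> skip
r=67=1000011 popcount=3 -> KEEP
Kept rows: 21 22 25 26 28 35 37 38 41 42 44 49 50 52 56 67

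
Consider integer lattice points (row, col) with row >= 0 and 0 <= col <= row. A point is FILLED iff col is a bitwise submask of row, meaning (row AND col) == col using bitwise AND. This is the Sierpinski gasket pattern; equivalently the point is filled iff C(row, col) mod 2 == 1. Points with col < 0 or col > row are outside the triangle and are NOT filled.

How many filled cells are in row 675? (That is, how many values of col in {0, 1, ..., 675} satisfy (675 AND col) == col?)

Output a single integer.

Answer: 32

Derivation:
675 in binary = 1010100011
popcount(675) = number of 1-bits in 1010100011 = 5
A col c satisfies (675 AND c) == c iff every set bit of c is also set in 675; each of the 5 set bits of 675 can independently be on or off in c.
count = 2^5 = 32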